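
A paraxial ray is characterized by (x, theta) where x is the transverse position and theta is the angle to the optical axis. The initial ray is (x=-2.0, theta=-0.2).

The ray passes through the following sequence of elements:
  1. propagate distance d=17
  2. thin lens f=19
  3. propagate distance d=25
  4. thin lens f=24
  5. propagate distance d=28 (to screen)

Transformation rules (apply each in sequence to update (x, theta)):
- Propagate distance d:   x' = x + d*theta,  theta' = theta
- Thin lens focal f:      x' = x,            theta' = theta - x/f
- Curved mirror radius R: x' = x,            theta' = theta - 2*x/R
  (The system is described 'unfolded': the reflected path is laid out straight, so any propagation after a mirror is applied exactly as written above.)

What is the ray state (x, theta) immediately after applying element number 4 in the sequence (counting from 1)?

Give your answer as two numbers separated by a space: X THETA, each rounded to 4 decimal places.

Initial: x=-2.0000 theta=-0.2000
After 1 (propagate distance d=17): x=-5.4000 theta=-0.2000
After 2 (thin lens f=19): x=-5.4000 theta=8/95 (≈0.0842)
After 3 (propagate distance d=25): x=-313/95 (≈-3.2947) theta=8/95 (≈0.0842)
After 4 (thin lens f=24): x=-313/95 (≈-3.2947) theta=101/456 (≈0.2215)
Rounded to 4 decimal places: x = -3.2947, theta = 0.2215

Answer: -3.2947 0.2215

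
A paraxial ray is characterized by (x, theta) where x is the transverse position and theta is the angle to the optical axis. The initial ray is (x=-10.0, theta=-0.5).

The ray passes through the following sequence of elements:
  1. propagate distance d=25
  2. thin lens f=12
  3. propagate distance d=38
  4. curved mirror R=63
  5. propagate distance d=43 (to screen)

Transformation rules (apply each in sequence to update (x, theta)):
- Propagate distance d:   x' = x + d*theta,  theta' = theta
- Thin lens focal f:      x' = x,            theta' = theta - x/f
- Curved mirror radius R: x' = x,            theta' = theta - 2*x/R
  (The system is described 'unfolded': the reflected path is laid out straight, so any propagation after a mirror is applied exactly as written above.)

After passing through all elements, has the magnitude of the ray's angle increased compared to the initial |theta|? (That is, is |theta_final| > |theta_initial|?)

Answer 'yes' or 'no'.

Answer: no

Derivation:
Initial: x=-10.0000 theta=-0.5000
After 1 (propagate distance d=25): x=-22.5000 theta=-0.5000
After 2 (thin lens f=12): x=-22.5000 theta=1.3750
After 3 (propagate distance d=38): x=29.7500 theta=1.3750
After 4 (curved mirror R=63): x=29.7500 theta=31/72 (≈0.4306)
After 5 (propagate distance d=43 (to screen)): x=3475/72 (≈48.2639) theta=31/72 (≈0.4306)
|theta_initial|=0.5000 |theta_final|=31/72 (≈0.4306) -> not increased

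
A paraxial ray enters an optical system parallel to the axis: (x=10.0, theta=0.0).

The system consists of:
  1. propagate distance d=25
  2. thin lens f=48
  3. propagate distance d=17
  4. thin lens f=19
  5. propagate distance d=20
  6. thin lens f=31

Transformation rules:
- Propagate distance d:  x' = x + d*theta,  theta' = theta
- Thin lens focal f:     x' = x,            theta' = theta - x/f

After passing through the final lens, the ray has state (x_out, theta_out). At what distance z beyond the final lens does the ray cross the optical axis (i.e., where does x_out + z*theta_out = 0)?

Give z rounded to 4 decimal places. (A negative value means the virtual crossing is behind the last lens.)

Initial: x=10.0000 theta=0.0000
After 1 (propagate distance d=25): x=10.0000 theta=0.0000
After 2 (thin lens f=48): x=10.0000 theta=-5/24 (≈-0.2083)
After 3 (propagate distance d=17): x=155/24 (≈6.4583) theta=-5/24 (≈-0.2083)
After 4 (thin lens f=19): x=155/24 (≈6.4583) theta=-125/228 (≈-0.5482)
After 5 (propagate distance d=20): x=-685/152 (≈-4.5066) theta=-125/228 (≈-0.5482)
After 6 (thin lens f=31): x=-685/152 (≈-4.5066) theta=-5695/14136 (≈-0.4029)
z_focus = -x_out/theta_out = -(-685/152)/(-5695/14136) = -12741/1139 ≈ -11.1861
Rounded to 4 decimal places: z = -11.1861

Answer: -11.1861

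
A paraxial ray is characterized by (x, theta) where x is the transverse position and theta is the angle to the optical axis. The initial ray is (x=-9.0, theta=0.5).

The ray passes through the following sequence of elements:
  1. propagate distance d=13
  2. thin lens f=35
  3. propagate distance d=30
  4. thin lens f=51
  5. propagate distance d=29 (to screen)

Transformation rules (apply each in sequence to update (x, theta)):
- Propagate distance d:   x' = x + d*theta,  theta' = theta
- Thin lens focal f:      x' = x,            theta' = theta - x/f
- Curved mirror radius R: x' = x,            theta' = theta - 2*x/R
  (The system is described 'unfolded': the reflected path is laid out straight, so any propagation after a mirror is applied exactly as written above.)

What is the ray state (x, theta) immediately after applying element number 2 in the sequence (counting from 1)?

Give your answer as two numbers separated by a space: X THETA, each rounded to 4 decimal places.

Answer: -2.5000 0.5714

Derivation:
Initial: x=-9.0000 theta=0.5000
After 1 (propagate distance d=13): x=-2.5000 theta=0.5000
After 2 (thin lens f=35): x=-2.5000 theta=4/7 (≈0.5714)
Rounded to 4 decimal places: x = -2.5000, theta = 0.5714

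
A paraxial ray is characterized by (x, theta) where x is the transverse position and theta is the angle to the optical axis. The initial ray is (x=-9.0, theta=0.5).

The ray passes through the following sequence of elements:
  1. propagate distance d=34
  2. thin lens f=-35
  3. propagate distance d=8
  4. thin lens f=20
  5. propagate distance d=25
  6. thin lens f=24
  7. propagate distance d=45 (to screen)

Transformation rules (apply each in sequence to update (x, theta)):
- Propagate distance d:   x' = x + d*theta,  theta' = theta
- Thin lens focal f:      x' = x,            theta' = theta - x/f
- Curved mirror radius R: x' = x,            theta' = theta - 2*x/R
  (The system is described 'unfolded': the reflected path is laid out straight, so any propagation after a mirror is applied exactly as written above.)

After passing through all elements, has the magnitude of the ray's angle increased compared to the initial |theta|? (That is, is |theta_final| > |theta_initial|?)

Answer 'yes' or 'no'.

Answer: yes

Derivation:
Initial: x=-9.0000 theta=0.5000
After 1 (propagate distance d=34): x=8.0000 theta=0.5000
After 2 (thin lens f=-35): x=8.0000 theta=51/70 (≈0.7286)
After 3 (propagate distance d=8): x=484/35 (≈13.8286) theta=51/70 (≈0.7286)
After 4 (thin lens f=20): x=484/35 (≈13.8286) theta=13/350 (≈0.0371)
After 5 (propagate distance d=25): x=1033/70 (≈14.7571) theta=13/350 (≈0.0371)
After 6 (thin lens f=24): x=1033/70 (≈14.7571) theta=-4853/8400 (≈-0.5777)
After 7 (propagate distance d=45 (to screen)): x=-1259/112 (≈-11.2411) theta=-4853/8400 (≈-0.5777)
|theta_initial|=0.5000 |theta_final|=4853/8400 (≈0.5777) -> increased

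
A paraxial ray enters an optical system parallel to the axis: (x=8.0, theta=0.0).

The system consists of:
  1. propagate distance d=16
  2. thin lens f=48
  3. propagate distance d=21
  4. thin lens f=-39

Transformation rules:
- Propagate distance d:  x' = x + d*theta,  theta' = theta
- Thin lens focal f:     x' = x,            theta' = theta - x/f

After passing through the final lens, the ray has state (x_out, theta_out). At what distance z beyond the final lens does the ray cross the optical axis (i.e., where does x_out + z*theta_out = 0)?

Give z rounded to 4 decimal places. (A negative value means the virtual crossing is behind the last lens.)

Answer: 87.7500

Derivation:
Initial: x=8.0000 theta=0.0000
After 1 (propagate distance d=16): x=8.0000 theta=0.0000
After 2 (thin lens f=48): x=8.0000 theta=-1/6 (≈-0.1667)
After 3 (propagate distance d=21): x=4.5000 theta=-1/6 (≈-0.1667)
After 4 (thin lens f=-39): x=4.5000 theta=-2/39 (≈-0.0513)
z_focus = -x_out/theta_out = -(4.5000)/(-2/39) = 87.7500
Rounded to 4 decimal places: z = 87.7500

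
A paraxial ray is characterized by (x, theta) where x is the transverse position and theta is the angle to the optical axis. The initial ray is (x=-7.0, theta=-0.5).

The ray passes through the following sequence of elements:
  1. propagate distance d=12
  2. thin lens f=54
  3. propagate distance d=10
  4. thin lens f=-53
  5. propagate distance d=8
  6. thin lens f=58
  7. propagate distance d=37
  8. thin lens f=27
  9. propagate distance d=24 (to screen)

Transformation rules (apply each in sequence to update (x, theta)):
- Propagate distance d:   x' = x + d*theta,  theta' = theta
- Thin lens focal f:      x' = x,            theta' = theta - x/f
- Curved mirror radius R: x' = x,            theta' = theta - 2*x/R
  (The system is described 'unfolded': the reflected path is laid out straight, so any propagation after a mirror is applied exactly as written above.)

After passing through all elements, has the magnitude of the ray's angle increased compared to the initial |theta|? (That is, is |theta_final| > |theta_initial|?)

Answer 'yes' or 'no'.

Initial: x=-7.0000 theta=-0.5000
After 1 (propagate distance d=12): x=-13.0000 theta=-0.5000
After 2 (thin lens f=54): x=-13.0000 theta=-7/27 (≈-0.2593)
After 3 (propagate distance d=10): x=-421/27 (≈-15.5926) theta=-7/27 (≈-0.2593)
After 4 (thin lens f=-53): x=-421/27 (≈-15.5926) theta=-88/159 (≈-0.5535)
After 5 (propagate distance d=8): x=-28649/1431 (≈-20.0203) theta=-88/159 (≈-0.5535)
After 6 (thin lens f=58): x=-28649/1431 (≈-20.0203) theta=-17287/82998 (≈-0.2083)
After 7 (propagate distance d=37): x=-767087/27666 (≈-27.7267) theta=-17287/82998 (≈-0.2083)
After 8 (thin lens f=27): x=-767087/27666 (≈-27.7267) theta=305752/373491 (≈0.8186)
After 9 (propagate distance d=24 (to screen)): x=-2011751/248994 (≈-8.0795) theta=305752/373491 (≈0.8186)
|theta_initial|=0.5000 |theta_final|=305752/373491 (≈0.8186) -> increased

Answer: yes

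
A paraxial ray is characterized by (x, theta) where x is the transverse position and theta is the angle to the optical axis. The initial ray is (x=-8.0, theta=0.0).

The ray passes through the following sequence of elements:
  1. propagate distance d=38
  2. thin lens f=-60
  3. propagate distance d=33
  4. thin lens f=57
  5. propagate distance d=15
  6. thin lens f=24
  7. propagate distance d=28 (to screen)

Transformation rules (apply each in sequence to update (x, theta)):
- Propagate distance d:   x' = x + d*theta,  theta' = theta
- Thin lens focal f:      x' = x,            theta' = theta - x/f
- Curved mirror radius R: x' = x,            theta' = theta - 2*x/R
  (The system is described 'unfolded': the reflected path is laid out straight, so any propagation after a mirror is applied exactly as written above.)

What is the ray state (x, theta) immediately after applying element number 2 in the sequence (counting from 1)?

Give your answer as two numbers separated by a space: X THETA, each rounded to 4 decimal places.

Initial: x=-8.0000 theta=0.0000
After 1 (propagate distance d=38): x=-8.0000 theta=0.0000
After 2 (thin lens f=-60): x=-8.0000 theta=-2/15 (≈-0.1333)
Rounded to 4 decimal places: x = -8.0000, theta = -0.1333

Answer: -8.0000 -0.1333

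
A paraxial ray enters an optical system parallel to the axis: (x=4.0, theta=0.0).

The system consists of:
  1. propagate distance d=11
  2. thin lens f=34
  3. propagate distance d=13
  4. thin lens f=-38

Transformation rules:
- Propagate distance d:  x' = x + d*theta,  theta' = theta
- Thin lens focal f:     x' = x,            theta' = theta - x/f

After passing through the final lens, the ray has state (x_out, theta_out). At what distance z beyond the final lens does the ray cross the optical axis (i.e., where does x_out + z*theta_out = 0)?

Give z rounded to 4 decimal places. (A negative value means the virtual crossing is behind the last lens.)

Answer: 46.9412

Derivation:
Initial: x=4.0000 theta=0.0000
After 1 (propagate distance d=11): x=4.0000 theta=0.0000
After 2 (thin lens f=34): x=4.0000 theta=-2/17 (≈-0.1176)
After 3 (propagate distance d=13): x=42/17 (≈2.4706) theta=-2/17 (≈-0.1176)
After 4 (thin lens f=-38): x=42/17 (≈2.4706) theta=-1/19 (≈-0.0526)
z_focus = -x_out/theta_out = -(42/17)/(-1/19) = 798/17 ≈ 46.9412
Rounded to 4 decimal places: z = 46.9412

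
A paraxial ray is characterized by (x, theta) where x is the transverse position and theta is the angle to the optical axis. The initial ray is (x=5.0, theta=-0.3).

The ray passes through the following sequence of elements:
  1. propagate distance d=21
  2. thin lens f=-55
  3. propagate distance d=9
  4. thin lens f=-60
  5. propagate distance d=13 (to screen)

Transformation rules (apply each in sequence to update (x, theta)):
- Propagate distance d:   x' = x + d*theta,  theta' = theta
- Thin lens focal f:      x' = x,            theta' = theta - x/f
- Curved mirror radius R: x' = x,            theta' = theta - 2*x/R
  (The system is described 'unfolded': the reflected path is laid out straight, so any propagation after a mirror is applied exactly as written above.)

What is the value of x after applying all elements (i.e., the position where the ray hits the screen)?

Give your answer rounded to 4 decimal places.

Initial: x=5.0000 theta=-0.3000
After 1 (propagate distance d=21): x=-1.3000 theta=-0.3000
After 2 (thin lens f=-55): x=-1.3000 theta=-89/275 (≈-0.3236)
After 3 (propagate distance d=9): x=-2317/550 (≈-4.2127) theta=-89/275 (≈-0.3236)
After 4 (thin lens f=-60): x=-2317/550 (≈-4.2127) theta=-12997/33000 (≈-0.3938)
After 5 (propagate distance d=13 (to screen)): x=-307981/33000 (≈-9.3328) theta=-12997/33000 (≈-0.3938)
Rounded to 4 decimal places: x = -9.3328

Answer: -9.3328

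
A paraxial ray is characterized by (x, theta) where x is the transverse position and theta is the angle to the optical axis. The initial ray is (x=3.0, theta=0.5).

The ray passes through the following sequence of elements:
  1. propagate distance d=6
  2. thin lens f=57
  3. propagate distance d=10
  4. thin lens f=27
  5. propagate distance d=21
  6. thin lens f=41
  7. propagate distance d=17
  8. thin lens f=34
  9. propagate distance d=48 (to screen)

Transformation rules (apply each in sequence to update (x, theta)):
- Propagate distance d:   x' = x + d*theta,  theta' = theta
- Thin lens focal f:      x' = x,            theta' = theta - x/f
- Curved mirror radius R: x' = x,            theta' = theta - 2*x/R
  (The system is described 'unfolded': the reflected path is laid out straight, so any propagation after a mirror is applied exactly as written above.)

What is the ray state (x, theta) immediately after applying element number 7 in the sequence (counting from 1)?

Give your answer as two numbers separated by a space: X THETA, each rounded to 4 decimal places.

Initial: x=3.0000 theta=0.5000
After 1 (propagate distance d=6): x=6.0000 theta=0.5000
After 2 (thin lens f=57): x=6.0000 theta=15/38 (≈0.3947)
After 3 (propagate distance d=10): x=189/19 (≈9.9474) theta=15/38 (≈0.3947)
After 4 (thin lens f=27): x=189/19 (≈9.9474) theta=1/38 (≈0.0263)
After 5 (propagate distance d=21): x=10.5000 theta=1/38 (≈0.0263)
After 6 (thin lens f=41): x=10.5000 theta=-179/779 (≈-0.2298)
After 7 (propagate distance d=17): x=10273/1558 (≈6.5937) theta=-179/779 (≈-0.2298)
Rounded to 4 decimal places: x = 6.5937, theta = -0.2298

Answer: 6.5937 -0.2298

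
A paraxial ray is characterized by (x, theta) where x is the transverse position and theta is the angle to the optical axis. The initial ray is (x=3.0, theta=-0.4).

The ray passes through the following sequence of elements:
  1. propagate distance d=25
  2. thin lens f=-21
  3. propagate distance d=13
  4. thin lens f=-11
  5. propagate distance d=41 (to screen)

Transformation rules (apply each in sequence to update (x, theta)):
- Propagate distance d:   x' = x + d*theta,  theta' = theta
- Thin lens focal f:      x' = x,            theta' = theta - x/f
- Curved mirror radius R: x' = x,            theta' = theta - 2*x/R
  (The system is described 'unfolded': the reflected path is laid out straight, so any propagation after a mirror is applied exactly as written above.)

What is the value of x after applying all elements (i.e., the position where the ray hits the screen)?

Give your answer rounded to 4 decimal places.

Initial: x=3.0000 theta=-0.4000
After 1 (propagate distance d=25): x=-7.0000 theta=-0.4000
After 2 (thin lens f=-21): x=-7.0000 theta=-11/15 (≈-0.7333)
After 3 (propagate distance d=13): x=-248/15 (≈-16.5333) theta=-11/15 (≈-0.7333)
After 4 (thin lens f=-11): x=-248/15 (≈-16.5333) theta=-123/55 (≈-2.2364)
After 5 (propagate distance d=41 (to screen)): x=-17857/165 (≈-108.2242) theta=-123/55 (≈-2.2364)
Rounded to 4 decimal places: x = -108.2242

Answer: -108.2242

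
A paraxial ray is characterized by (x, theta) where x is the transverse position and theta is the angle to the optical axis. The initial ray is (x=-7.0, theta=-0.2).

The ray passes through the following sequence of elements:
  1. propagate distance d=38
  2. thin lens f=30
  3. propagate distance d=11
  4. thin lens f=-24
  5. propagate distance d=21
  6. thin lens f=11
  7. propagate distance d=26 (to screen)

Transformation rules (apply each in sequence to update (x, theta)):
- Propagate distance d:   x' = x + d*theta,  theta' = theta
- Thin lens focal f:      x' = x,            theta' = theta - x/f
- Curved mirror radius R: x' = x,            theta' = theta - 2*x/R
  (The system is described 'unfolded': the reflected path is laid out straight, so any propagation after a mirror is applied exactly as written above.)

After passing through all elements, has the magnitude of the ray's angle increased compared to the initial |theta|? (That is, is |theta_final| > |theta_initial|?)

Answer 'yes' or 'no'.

Initial: x=-7.0000 theta=-0.2000
After 1 (propagate distance d=38): x=-14.6000 theta=-0.2000
After 2 (thin lens f=30): x=-14.6000 theta=43/150 (≈0.2867)
After 3 (propagate distance d=11): x=-1717/150 (≈-11.4467) theta=43/150 (≈0.2867)
After 4 (thin lens f=-24): x=-1717/150 (≈-11.4467) theta=-137/720 (≈-0.1903)
After 5 (propagate distance d=21): x=-15.4425 theta=-137/720 (≈-0.1903)
After 6 (thin lens f=11): x=-15.4425 theta=24029/19800 (≈1.2136)
After 7 (propagate distance d=26 (to screen)): x=127597/7920 (≈16.1107) theta=24029/19800 (≈1.2136)
|theta_initial|=0.2000 |theta_final|=24029/19800 (≈1.2136) -> increased

Answer: yes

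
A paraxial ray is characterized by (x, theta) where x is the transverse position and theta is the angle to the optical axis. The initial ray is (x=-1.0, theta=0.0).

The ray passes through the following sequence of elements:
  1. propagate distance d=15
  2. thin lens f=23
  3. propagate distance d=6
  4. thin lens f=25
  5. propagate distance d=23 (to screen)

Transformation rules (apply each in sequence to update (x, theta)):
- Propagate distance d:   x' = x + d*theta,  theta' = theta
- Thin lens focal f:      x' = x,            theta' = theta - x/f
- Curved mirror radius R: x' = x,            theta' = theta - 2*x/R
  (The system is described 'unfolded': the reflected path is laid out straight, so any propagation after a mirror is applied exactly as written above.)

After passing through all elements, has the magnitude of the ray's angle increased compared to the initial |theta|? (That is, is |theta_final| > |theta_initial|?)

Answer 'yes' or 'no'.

Answer: yes

Derivation:
Initial: x=-1.0000 theta=0.0000
After 1 (propagate distance d=15): x=-1.0000 theta=0.0000
After 2 (thin lens f=23): x=-1.0000 theta=1/23 (≈0.0435)
After 3 (propagate distance d=6): x=-17/23 (≈-0.7391) theta=1/23 (≈0.0435)
After 4 (thin lens f=25): x=-17/23 (≈-0.7391) theta=42/575 (≈0.0730)
After 5 (propagate distance d=23 (to screen)): x=541/575 (≈0.9409) theta=42/575 (≈0.0730)
|theta_initial|=0.0000 |theta_final|=42/575 (≈0.0730) -> increased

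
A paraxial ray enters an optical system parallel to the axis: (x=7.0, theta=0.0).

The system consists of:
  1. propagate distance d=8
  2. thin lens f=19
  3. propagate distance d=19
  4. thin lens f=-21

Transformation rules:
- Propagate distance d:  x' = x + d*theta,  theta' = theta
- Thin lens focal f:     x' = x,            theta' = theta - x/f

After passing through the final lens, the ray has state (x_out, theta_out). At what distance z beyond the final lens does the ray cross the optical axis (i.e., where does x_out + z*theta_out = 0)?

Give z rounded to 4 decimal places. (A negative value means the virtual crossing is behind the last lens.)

Answer: 0.0000

Derivation:
Initial: x=7.0000 theta=0.0000
After 1 (propagate distance d=8): x=7.0000 theta=0.0000
After 2 (thin lens f=19): x=7.0000 theta=-7/19 (≈-0.3684)
After 3 (propagate distance d=19): x=0.0000 theta=-7/19 (≈-0.3684)
After 4 (thin lens f=-21): x=0.0000 theta=-7/19 (≈-0.3684)
z_focus = -x_out/theta_out = -(0.0000)/(-7/19) = 0.0000
Rounded to 4 decimal places: z = 0.0000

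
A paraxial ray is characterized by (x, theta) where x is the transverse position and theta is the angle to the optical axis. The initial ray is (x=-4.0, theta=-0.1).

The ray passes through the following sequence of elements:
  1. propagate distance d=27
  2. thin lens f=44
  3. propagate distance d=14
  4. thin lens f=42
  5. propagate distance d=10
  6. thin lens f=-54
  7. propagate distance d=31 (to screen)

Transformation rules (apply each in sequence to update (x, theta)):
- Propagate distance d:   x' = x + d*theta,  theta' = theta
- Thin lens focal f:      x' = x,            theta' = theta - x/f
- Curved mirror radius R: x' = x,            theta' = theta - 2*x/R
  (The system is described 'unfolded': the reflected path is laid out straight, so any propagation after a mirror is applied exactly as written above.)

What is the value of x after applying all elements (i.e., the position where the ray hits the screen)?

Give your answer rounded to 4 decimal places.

Answer: -0.3093

Derivation:
Initial: x=-4.0000 theta=-0.1000
After 1 (propagate distance d=27): x=-6.7000 theta=-0.1000
After 2 (thin lens f=44): x=-6.7000 theta=23/440 (≈0.0523)
After 3 (propagate distance d=14): x=-1313/220 (≈-5.9682) theta=23/440 (≈0.0523)
After 4 (thin lens f=42): x=-1313/220 (≈-5.9682) theta=449/2310 (≈0.1944)
After 5 (propagate distance d=10): x=-18593/4620 (≈-4.0245) theta=449/2310 (≈0.1944)
After 6 (thin lens f=-54): x=-18593/4620 (≈-4.0245) theta=29899/249480 (≈0.1198)
After 7 (propagate distance d=31 (to screen)): x=-77153/249480 (≈-0.3093) theta=29899/249480 (≈0.1198)
Rounded to 4 decimal places: x = -0.3093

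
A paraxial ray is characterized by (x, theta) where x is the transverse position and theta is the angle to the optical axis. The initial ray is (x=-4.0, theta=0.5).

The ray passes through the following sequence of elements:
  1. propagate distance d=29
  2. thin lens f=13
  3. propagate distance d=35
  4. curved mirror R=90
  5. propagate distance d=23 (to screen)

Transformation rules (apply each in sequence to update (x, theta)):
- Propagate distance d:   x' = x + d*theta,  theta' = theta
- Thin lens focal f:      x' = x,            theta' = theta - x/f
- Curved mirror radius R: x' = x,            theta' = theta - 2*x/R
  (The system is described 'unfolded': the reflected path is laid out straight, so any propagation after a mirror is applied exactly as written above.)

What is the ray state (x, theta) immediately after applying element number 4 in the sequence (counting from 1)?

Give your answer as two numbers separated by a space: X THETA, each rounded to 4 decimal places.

Initial: x=-4.0000 theta=0.5000
After 1 (propagate distance d=29): x=10.5000 theta=0.5000
After 2 (thin lens f=13): x=10.5000 theta=-4/13 (≈-0.3077)
After 3 (propagate distance d=35): x=-7/26 (≈-0.2692) theta=-4/13 (≈-0.3077)
After 4 (curved mirror R=90): x=-7/26 (≈-0.2692) theta=-353/1170 (≈-0.3017)
Rounded to 4 decimal places: x = -0.2692, theta = -0.3017

Answer: -0.2692 -0.3017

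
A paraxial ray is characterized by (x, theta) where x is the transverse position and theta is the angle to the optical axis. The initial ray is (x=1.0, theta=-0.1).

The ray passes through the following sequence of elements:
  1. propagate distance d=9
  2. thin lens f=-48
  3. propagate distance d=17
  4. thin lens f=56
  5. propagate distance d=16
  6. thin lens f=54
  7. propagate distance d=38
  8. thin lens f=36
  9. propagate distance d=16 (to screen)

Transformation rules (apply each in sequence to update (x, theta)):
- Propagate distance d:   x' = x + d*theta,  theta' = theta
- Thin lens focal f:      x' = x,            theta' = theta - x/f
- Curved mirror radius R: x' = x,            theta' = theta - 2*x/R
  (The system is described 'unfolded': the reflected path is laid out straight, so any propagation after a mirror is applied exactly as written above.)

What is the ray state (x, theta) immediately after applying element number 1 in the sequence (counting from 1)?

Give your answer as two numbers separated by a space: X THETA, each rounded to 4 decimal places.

Initial: x=1.0000 theta=-0.1000
After 1 (propagate distance d=9): x=0.1000 theta=-0.1000
Rounded to 4 decimal places: x = 0.1000, theta = -0.1000

Answer: 0.1000 -0.1000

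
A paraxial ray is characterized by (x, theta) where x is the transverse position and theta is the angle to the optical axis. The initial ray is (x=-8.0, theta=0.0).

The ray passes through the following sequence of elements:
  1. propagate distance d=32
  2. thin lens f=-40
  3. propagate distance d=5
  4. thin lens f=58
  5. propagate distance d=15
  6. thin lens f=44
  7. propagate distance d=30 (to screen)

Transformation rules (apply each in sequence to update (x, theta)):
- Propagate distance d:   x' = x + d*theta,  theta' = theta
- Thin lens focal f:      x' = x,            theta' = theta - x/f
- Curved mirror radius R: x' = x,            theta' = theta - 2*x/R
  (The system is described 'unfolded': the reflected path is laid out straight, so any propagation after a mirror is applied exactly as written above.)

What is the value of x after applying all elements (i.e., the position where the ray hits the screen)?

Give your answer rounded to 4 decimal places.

Answer: -4.4224

Derivation:
Initial: x=-8.0000 theta=0.0000
After 1 (propagate distance d=32): x=-8.0000 theta=0.0000
After 2 (thin lens f=-40): x=-8.0000 theta=-0.2000
After 3 (propagate distance d=5): x=-9.0000 theta=-0.2000
After 4 (thin lens f=58): x=-9.0000 theta=-13/290 (≈-0.0448)
After 5 (propagate distance d=15): x=-561/58 (≈-9.6724) theta=-13/290 (≈-0.0448)
After 6 (thin lens f=44): x=-561/58 (≈-9.6724) theta=0.1750
After 7 (propagate distance d=30 (to screen)): x=-513/116 (≈-4.4224) theta=0.1750
Rounded to 4 decimal places: x = -4.4224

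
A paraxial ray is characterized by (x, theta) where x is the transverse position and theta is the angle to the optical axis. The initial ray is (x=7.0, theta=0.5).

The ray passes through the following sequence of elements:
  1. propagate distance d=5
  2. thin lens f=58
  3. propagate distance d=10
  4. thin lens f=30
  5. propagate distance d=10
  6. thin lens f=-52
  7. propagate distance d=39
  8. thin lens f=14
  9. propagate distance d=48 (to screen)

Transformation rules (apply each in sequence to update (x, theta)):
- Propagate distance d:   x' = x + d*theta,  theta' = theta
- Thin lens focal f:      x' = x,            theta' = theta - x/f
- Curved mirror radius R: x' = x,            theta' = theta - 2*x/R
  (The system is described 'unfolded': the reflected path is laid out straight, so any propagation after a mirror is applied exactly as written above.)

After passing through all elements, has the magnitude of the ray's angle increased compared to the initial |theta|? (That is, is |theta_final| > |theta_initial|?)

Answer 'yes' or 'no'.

Answer: yes

Derivation:
Initial: x=7.0000 theta=0.5000
After 1 (propagate distance d=5): x=9.5000 theta=0.5000
After 2 (thin lens f=58): x=9.5000 theta=39/116 (≈0.3362)
After 3 (propagate distance d=10): x=373/29 (≈12.8621) theta=39/116 (≈0.3362)
After 4 (thin lens f=30): x=373/29 (≈12.8621) theta=-161/1740 (≈-0.0925)
After 5 (propagate distance d=10): x=2077/174 (≈11.9368) theta=-161/1740 (≈-0.0925)
After 6 (thin lens f=-52): x=2077/174 (≈11.9368) theta=6199/45240 (≈0.1370)
After 7 (propagate distance d=39): x=60137/3480 (≈17.2807) theta=6199/45240 (≈0.1370)
After 8 (thin lens f=14): x=60137/3480 (≈17.2807) theta=-6619/6032 (≈-1.0973)
After 9 (propagate distance d=48 (to screen)): x=-1601059/45240 (≈-35.3903) theta=-6619/6032 (≈-1.0973)
|theta_initial|=0.5000 |theta_final|=6619/6032 (≈1.0973) -> increased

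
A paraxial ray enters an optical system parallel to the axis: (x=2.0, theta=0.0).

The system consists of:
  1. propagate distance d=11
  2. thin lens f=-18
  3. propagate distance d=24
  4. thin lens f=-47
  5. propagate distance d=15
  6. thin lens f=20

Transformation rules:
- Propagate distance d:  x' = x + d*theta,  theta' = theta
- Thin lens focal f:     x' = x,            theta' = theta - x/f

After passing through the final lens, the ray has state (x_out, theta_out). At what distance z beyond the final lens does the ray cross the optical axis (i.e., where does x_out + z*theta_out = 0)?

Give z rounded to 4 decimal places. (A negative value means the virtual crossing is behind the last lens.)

Initial: x=2.0000 theta=0.0000
After 1 (propagate distance d=11): x=2.0000 theta=0.0000
After 2 (thin lens f=-18): x=2.0000 theta=1/9 (≈0.1111)
After 3 (propagate distance d=24): x=14/3 (≈4.6667) theta=1/9 (≈0.1111)
After 4 (thin lens f=-47): x=14/3 (≈4.6667) theta=89/423 (≈0.2104)
After 5 (propagate distance d=15): x=1103/141 (≈7.8227) theta=89/423 (≈0.2104)
After 6 (thin lens f=20): x=1103/141 (≈7.8227) theta=-1529/8460 (≈-0.1807)
z_focus = -x_out/theta_out = -(1103/141)/(-1529/8460) = 66180/1529 ≈ 43.2832
Rounded to 4 decimal places: z = 43.2832

Answer: 43.2832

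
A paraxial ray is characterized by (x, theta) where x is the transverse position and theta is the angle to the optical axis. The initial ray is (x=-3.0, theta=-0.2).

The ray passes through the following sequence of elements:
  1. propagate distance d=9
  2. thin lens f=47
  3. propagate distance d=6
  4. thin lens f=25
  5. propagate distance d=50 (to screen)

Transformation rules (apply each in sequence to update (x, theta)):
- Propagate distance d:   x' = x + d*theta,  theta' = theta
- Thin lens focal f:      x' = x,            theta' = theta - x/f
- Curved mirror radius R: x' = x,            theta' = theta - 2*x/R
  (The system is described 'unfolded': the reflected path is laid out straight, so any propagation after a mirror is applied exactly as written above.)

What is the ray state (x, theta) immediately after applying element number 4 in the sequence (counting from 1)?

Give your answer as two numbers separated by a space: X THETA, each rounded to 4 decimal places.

Initial: x=-3.0000 theta=-0.2000
After 1 (propagate distance d=9): x=-4.8000 theta=-0.2000
After 2 (thin lens f=47): x=-4.8000 theta=-23/235 (≈-0.0979)
After 3 (propagate distance d=6): x=-1266/235 (≈-5.3872) theta=-23/235 (≈-0.0979)
After 4 (thin lens f=25): x=-1266/235 (≈-5.3872) theta=691/5875 (≈0.1176)
Rounded to 4 decimal places: x = -5.3872, theta = 0.1176

Answer: -5.3872 0.1176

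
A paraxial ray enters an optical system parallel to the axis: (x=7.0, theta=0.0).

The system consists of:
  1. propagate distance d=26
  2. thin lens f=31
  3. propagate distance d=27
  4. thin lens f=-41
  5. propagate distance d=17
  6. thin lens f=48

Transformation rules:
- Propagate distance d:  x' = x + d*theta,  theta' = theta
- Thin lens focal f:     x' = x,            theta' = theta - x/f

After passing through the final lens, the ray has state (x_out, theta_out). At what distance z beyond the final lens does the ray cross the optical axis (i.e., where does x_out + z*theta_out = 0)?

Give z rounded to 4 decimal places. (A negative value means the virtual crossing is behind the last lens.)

Initial: x=7.0000 theta=0.0000
After 1 (propagate distance d=26): x=7.0000 theta=0.0000
After 2 (thin lens f=31): x=7.0000 theta=-7/31 (≈-0.2258)
After 3 (propagate distance d=27): x=28/31 (≈0.9032) theta=-7/31 (≈-0.2258)
After 4 (thin lens f=-41): x=28/31 (≈0.9032) theta=-259/1271 (≈-0.2038)
After 5 (propagate distance d=17): x=-105/41 (≈-2.5610) theta=-259/1271 (≈-0.2038)
After 6 (thin lens f=48): x=-105/41 (≈-2.5610) theta=-3059/20336 (≈-0.1504)
z_focus = -x_out/theta_out = -(-105/41)/(-3059/20336) = -7440/437 ≈ -17.0252
Rounded to 4 decimal places: z = -17.0252

Answer: -17.0252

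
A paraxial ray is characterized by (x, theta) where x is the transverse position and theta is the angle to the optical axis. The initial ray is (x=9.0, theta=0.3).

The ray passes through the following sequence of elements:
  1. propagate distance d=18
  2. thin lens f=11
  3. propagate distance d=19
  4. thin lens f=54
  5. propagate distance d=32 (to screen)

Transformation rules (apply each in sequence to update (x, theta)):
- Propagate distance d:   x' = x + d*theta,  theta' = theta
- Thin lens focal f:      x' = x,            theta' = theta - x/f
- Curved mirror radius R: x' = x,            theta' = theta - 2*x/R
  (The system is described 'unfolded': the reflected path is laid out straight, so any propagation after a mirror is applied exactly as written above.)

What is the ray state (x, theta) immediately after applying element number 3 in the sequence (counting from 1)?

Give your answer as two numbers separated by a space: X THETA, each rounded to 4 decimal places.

Answer: -4.7727 -1.0091

Derivation:
Initial: x=9.0000 theta=0.3000
After 1 (propagate distance d=18): x=14.4000 theta=0.3000
After 2 (thin lens f=11): x=14.4000 theta=-111/110 (≈-1.0091)
After 3 (propagate distance d=19): x=-105/22 (≈-4.7727) theta=-111/110 (≈-1.0091)
Rounded to 4 decimal places: x = -4.7727, theta = -1.0091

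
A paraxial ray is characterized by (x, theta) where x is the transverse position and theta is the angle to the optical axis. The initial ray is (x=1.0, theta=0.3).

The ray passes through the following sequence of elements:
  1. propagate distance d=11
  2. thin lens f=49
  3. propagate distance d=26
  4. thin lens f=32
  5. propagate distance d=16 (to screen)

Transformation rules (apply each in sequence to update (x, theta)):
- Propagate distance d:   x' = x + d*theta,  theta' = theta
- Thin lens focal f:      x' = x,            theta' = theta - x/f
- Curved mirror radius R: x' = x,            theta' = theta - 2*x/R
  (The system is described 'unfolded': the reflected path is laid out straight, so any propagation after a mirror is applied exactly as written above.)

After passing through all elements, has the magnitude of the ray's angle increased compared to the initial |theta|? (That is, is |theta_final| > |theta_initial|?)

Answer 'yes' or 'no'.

Answer: no

Derivation:
Initial: x=1.0000 theta=0.3000
After 1 (propagate distance d=11): x=4.3000 theta=0.3000
After 2 (thin lens f=49): x=4.3000 theta=52/245 (≈0.2122)
After 3 (propagate distance d=26): x=4811/490 (≈9.8184) theta=52/245 (≈0.2122)
After 4 (thin lens f=32): x=4811/490 (≈9.8184) theta=-1483/15680 (≈-0.0946)
After 5 (propagate distance d=16 (to screen)): x=8139/980 (≈8.3051) theta=-1483/15680 (≈-0.0946)
|theta_initial|=0.3000 |theta_final|=1483/15680 (≈0.0946) -> not increased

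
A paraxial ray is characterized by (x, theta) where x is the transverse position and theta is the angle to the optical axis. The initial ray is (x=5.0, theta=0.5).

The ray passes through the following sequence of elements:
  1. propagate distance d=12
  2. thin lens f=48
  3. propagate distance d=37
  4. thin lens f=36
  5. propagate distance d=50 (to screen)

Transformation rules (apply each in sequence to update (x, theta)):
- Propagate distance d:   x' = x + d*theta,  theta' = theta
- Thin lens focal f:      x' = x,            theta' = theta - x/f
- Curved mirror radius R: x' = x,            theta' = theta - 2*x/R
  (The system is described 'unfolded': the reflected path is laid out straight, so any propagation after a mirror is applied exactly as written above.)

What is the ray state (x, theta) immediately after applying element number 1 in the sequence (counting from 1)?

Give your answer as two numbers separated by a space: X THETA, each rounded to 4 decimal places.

Answer: 11.0000 0.5000

Derivation:
Initial: x=5.0000 theta=0.5000
After 1 (propagate distance d=12): x=11.0000 theta=0.5000
Rounded to 4 decimal places: x = 11.0000, theta = 0.5000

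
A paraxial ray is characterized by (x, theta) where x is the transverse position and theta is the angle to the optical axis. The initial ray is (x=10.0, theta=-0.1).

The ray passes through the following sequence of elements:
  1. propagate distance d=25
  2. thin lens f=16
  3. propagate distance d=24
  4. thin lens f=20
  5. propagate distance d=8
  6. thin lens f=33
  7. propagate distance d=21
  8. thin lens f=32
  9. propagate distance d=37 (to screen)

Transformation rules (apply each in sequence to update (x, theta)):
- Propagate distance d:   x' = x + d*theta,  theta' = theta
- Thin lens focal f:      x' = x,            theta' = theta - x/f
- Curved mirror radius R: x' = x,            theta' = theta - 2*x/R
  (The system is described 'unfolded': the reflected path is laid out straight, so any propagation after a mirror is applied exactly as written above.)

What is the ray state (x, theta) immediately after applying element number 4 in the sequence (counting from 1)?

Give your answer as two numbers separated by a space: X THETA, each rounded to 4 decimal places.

Answer: -6.1500 -0.2613

Derivation:
Initial: x=10.0000 theta=-0.1000
After 1 (propagate distance d=25): x=7.5000 theta=-0.1000
After 2 (thin lens f=16): x=7.5000 theta=-91/160 (≈-0.5688)
After 3 (propagate distance d=24): x=-6.1500 theta=-91/160 (≈-0.5688)
After 4 (thin lens f=20): x=-6.1500 theta=-209/800 (≈-0.2613)
Rounded to 4 decimal places: x = -6.1500, theta = -0.2613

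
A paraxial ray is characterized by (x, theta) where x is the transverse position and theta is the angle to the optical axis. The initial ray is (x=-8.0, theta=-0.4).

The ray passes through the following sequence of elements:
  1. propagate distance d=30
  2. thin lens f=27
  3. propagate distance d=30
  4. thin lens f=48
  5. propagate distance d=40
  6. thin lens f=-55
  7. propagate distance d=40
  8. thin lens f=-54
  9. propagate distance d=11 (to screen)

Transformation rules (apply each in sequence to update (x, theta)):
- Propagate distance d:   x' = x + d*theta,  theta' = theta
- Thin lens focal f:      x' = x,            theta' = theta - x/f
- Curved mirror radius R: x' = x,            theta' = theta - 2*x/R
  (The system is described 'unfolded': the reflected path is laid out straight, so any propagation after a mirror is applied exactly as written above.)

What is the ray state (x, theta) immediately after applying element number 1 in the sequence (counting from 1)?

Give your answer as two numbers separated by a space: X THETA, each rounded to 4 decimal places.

Answer: -20.0000 -0.4000

Derivation:
Initial: x=-8.0000 theta=-0.4000
After 1 (propagate distance d=30): x=-20.0000 theta=-0.4000
Rounded to 4 decimal places: x = -20.0000, theta = -0.4000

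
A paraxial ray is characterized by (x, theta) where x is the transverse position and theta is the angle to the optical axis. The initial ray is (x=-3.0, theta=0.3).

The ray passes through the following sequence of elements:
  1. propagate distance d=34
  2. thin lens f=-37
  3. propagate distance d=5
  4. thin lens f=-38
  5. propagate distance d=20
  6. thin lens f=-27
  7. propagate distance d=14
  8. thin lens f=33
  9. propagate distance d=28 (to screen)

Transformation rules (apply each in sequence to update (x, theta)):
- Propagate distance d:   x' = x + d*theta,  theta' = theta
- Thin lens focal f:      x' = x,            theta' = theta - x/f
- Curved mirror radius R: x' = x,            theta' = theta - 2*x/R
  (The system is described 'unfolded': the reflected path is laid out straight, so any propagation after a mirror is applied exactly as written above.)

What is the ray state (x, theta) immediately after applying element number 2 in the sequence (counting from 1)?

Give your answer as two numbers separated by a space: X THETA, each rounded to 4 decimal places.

Initial: x=-3.0000 theta=0.3000
After 1 (propagate distance d=34): x=7.2000 theta=0.3000
After 2 (thin lens f=-37): x=7.2000 theta=183/370 (≈0.4946)
Rounded to 4 decimal places: x = 7.2000, theta = 0.4946

Answer: 7.2000 0.4946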